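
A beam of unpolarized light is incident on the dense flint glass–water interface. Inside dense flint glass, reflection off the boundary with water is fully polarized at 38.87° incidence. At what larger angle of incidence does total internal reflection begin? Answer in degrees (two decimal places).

tan θ_B = n₂/n₁ = tan 38.87° = 0.8060.
Total internal reflection: sin θ_c = n₂/n₁ = 0.8060.
θ_c = arcsin(0.8060) = 53.71°.

θ_c ≈ 53.71°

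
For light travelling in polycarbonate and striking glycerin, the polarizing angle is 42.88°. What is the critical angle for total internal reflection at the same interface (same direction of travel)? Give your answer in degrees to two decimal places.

θ_c ≈ 68.22°

From Brewster, n₂/n₁ = tan θ_B = tan 42.88° = 0.9286.
Then sin θ_c = n₂/n₁ = 0.9286, so θ_c = arcsin 0.9286 = 68.22°.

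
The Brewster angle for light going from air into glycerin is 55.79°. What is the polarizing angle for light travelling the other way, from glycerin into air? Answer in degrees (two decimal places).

θ_B' ≈ 34.21°

Reversing the direction swaps n₁ and n₂, so tan θ_B' = 1/tan θ_B and θ_B' = 90° − θ_B.
Hence θ_B' = 90° − 55.79° = 34.21°.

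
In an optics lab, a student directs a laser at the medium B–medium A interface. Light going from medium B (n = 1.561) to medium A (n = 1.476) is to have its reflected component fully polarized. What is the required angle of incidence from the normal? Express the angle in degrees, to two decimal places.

At Brewster's angle the reflected and refracted rays are perpendicular, which with Snell's law gives tan θ_B = n₂/n₁.
tan θ_B = n₂/n₁ = 1.476/1.561 = 0.9455.
θ_B = arctan(0.9455) = 43.40°.

θ_B ≈ 43.40°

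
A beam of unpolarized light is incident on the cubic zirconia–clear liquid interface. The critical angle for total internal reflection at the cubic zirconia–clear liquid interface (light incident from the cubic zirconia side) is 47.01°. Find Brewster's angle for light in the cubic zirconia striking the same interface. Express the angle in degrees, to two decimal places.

sin θ_c = n₂/n₁, so n₂/n₁ = sin 47.01° = 0.7315.
Brewster: tan θ_B = n₂/n₁ = 0.7315.
θ_B = arctan(0.7315) = 36.18°.

θ_B ≈ 36.18°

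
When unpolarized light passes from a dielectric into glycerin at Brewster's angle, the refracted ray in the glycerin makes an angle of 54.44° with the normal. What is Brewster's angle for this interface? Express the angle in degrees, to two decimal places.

At Brewster's angle the reflected and refracted rays are perpendicular, so θ_B + θ_t = 90°.
So θ_B = 90° − θ_t = 90° − 54.44° = 35.56°.

θ_B ≈ 35.56°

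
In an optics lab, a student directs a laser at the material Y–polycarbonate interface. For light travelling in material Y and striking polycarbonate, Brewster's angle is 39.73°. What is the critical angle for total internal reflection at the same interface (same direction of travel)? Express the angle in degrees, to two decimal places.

n₂/n₁ = tan 39.73° = 0.8311; the critical angle satisfies sin θ_c = n₂/n₁.
θ_c = arcsin(0.8311) = 56.21°.

θ_c ≈ 56.21°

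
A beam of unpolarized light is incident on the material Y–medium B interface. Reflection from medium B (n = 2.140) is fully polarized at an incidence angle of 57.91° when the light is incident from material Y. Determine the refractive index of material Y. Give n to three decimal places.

n ≈ 1.342

At the polarizing angle, tan θ_B = n₂/n₁ with n₁ on the incident side (material Y) and n₂ on the transmitted side (medium B).
n₁ = n₂ / tan θ_B = 2.140 / tan 57.91° = 1.342.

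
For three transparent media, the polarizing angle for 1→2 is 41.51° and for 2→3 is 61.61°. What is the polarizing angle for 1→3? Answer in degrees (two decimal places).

θ_B ≈ 58.59°

tan θ_B(1→2) = n₂/n₁ = tan 41.51° = 0.8850.
tan θ_B(2→3) = n₃/n₂ = tan 61.61° = 1.8502.
Multiplying, n₃/n₁ = 0.8850 × 1.8502 = 1.6375, and θ_B(1→3) = arctan 1.6375 = 58.59°.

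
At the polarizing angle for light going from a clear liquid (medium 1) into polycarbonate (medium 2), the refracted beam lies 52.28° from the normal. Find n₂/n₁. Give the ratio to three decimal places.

At Brewster incidence θ_B = 90° − θ_t = 90° − 52.28° = 37.72°.
tan θ_B = n₂/n₁, so n₂/n₁ = tan 37.72° = 0.773.

n₂/n₁ ≈ 0.773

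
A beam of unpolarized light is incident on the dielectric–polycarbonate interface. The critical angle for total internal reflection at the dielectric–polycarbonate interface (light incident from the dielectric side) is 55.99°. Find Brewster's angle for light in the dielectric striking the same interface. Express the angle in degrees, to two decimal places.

sin θ_c = n₂/n₁, so n₂/n₁ = sin 55.99° = 0.8289.
Brewster: tan θ_B = n₂/n₁ = 0.8289.
θ_B = arctan(0.8289) = 39.66°.

θ_B ≈ 39.66°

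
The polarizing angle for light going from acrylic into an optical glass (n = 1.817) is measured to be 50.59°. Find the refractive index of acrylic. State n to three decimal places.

At the polarizing angle, tan θ_B = n₂/n₁ with n₁ on the incident side (acrylic) and n₂ on the transmitted side (an optical glass).
n₁ = n₂ / tan θ_B = 1.817 / tan 50.59° = 1.493.

n ≈ 1.493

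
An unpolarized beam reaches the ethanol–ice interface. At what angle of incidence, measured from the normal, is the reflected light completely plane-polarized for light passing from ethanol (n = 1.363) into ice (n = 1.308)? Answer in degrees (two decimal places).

Brewster's condition: tan θ_B = n₂/n₁ = 1.308/1.363 = 0.9596. Taking the arctangent, θ_B = 43.82°.

θ_B ≈ 43.82°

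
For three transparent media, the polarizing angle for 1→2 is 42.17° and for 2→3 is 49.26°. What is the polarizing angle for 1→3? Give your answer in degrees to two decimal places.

n₂/n₁ = tan 42.17° = 0.9058 and n₃/n₂ = tan 49.26° = 1.1610.
Multiplying, n₃/n₁ = 0.9058 × 1.1610 = 1.0516, and θ_B(1→3) = arctan 1.0516 = 46.44°.

θ_B ≈ 46.44°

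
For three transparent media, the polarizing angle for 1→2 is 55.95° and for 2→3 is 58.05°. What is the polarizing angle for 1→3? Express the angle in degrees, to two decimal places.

Each Brewster angle gives a ratio: n₂/n₁ = tan 55.95° = 1.4798, n₃/n₂ = tan 58.05° = 1.6034.
Multiplying, n₃/n₁ = 1.4798 × 1.6034 = 2.3727, and θ_B(1→3) = arctan 2.3727 = 67.15°.

θ_B ≈ 67.15°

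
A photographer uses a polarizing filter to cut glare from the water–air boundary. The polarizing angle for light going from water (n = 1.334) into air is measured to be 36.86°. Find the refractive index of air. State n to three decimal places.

At the polarizing angle, tan θ_B = n₂/n₁ with n₁ on the incident side (water) and n₂ on the transmitted side (air).
n₂ = n₁ tan θ_B = 1.334 × tan 36.86° = 1.000.

n ≈ 1.000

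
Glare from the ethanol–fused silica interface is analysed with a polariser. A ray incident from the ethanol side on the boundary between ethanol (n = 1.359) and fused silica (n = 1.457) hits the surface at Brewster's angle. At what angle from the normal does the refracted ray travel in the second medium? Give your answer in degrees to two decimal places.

θ_B = arctan(n₂/n₁) = arctan(1.457/1.359) = 46.99°.
Since θ_B + θ_t = 90° at Brewster incidence, θ_t = 90° − 46.99° = 43.01°.

θ_t ≈ 43.01°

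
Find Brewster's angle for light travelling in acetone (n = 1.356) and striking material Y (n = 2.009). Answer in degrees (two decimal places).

Here n₂/n₁ = 2.009/1.356 = 1.4816, and Brewster's law gives tan θ_B = n₂/n₁. Taking the arctangent, θ_B = 55.98°.

θ_B ≈ 55.98°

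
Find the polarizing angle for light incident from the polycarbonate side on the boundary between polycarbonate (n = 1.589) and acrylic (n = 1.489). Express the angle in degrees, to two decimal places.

θ_B ≈ 43.14°

Brewster's condition: tan θ_B = n₂/n₁ = 1.489/1.589 = 0.9371.
So θ_B = arctan 0.9371 = 43.14°.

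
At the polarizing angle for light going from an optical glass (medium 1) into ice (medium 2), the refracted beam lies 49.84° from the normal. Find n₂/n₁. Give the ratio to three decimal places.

θ_B + θ_t = 90°, so θ_B = 90° − 49.84° = 40.16°.
Then n₂/n₁ = tan θ_B = tan 40.16° = 0.844.

n₂/n₁ ≈ 0.844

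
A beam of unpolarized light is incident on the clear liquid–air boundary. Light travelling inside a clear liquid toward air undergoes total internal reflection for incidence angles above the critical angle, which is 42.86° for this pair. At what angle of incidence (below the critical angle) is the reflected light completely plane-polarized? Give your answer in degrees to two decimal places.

θ_B ≈ 34.22°

sin θ_c = n₂/n₁, so n₂/n₁ = sin 42.86° = 0.6802.
Brewster: tan θ_B = n₂/n₁ = 0.6802.
θ_B = arctan(0.6802) = 34.22°.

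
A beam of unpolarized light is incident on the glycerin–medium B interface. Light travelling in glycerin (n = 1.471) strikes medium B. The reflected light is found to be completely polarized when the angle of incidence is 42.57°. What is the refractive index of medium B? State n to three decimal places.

Full polarization of the reflected beam means tan θ_B = n₂/n₁, where n₁ is the incident medium (glycerin).
n₂ = n₁ tan θ_B = 1.471 × tan 42.57° = 1.351.

n ≈ 1.351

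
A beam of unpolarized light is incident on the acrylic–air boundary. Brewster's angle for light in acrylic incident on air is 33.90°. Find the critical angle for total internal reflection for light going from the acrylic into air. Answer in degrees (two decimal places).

n₂/n₁ = tan 33.90° = 0.6720; the critical angle satisfies sin θ_c = n₂/n₁.
θ_c = arcsin(0.6720) = 42.22°.

θ_c ≈ 42.22°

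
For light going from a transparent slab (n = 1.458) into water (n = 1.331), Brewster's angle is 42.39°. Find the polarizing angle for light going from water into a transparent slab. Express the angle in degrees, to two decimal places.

Reversing the direction swaps n₁ and n₂, so tan θ_B' = 1/tan θ_B and θ_B' = 90° − θ_B.
Hence θ_B' = 90° − 42.39° = 47.61°.

θ_B' ≈ 47.61°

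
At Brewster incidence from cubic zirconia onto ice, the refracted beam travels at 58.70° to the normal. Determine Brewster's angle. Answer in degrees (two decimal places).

Brewster's condition makes the reflected and refracted beams perpendicular: θ_B + θ_t = 90°.
θ_B = 90° − 58.70° = 31.30°.

θ_B ≈ 31.30°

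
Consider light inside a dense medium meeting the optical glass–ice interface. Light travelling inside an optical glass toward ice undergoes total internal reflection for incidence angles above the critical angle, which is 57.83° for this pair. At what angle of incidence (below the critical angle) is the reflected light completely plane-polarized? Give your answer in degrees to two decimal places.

At the critical angle sin θ_c = n₂/n₁, giving n₂/n₁ = sin 57.83° = 0.8465.
Then tan θ_B = n₂/n₁ = 0.8465, so θ_B = arctan 0.8465 = 40.25°.

θ_B ≈ 40.25°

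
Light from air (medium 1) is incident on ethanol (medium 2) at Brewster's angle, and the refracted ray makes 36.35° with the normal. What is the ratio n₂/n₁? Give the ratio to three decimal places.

At Brewster incidence θ_B = 90° − θ_t = 90° − 36.35° = 53.65°.
Then n₂/n₁ = tan θ_B = tan 53.65° = 1.359.

n₂/n₁ ≈ 1.359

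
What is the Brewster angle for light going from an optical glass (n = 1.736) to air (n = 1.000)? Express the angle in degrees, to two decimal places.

The reflected p-component vanishes when tan θ_B = n₂/n₁.
Brewster's condition: tan θ_B = n₂/n₁ = 1.000/1.736 = 0.5760.
θ_B = arctan(0.5760) = 29.94°.

θ_B ≈ 29.94°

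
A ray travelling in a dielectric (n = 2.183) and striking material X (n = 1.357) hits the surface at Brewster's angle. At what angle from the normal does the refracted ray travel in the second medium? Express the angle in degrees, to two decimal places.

θ_t ≈ 58.13°

θ_B = arctan(n₂/n₁) = arctan(1.357/2.183) = 31.87°.
Since θ_B + θ_t = 90° at Brewster incidence, θ_t = 90° − 31.87° = 58.13°.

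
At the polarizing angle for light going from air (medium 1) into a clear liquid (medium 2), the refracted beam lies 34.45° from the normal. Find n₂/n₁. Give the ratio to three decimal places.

n₂/n₁ ≈ 1.458

θ_B + θ_t = 90°, so θ_B = 90° − 34.45° = 55.55°.
tan θ_B = n₂/n₁, so n₂/n₁ = tan 55.55° = 1.458.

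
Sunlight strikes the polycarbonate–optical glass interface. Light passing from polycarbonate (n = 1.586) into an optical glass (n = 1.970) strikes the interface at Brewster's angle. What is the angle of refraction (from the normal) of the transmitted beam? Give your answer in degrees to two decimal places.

θ_t ≈ 38.84°

θ_B = arctan(n₂/n₁) = arctan(1.970/1.586) = 51.16°.
At Brewster's angle the reflected and refracted rays are perpendicular, so θ_t = 90° − θ_B = 90° − 51.16° = 38.84°.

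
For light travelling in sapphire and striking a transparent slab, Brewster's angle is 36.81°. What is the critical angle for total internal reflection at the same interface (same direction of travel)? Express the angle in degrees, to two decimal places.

θ_c ≈ 48.45°

From Brewster, n₂/n₁ = tan θ_B = tan 36.81° = 0.7484.
Then sin θ_c = n₂/n₁ = 0.7484, so θ_c = arcsin 0.7484 = 48.45°.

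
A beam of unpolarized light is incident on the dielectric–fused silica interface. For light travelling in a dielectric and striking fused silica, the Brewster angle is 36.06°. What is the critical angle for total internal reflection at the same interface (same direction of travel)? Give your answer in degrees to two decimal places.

θ_c ≈ 46.73°

tan θ_B = n₂/n₁ = tan 36.06° = 0.7281.
Total internal reflection: sin θ_c = n₂/n₁ = 0.7281.
θ_c = arcsin(0.7281) = 46.73°.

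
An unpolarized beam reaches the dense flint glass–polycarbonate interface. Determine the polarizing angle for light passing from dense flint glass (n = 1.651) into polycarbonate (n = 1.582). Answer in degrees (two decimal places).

θ_B ≈ 43.78°

The reflected p-component vanishes when tan θ_B = n₂/n₁.
tan θ_B = n₂/n₁ = 1.582/1.651 = 0.9582.
So θ_B = arctan 0.9582 = 43.78°.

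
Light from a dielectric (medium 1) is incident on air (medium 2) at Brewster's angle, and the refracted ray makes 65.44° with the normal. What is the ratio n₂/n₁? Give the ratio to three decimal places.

n₂/n₁ ≈ 0.457

θ_B + θ_t = 90°, so θ_B = 90° − 65.44° = 24.56°.
Then n₂/n₁ = tan θ_B = tan 24.56° = 0.457.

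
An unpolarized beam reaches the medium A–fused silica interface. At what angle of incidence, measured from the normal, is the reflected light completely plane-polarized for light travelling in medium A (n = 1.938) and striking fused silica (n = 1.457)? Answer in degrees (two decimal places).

At Brewster's angle the reflected and refracted rays are perpendicular, which with Snell's law gives tan θ_B = n₂/n₁.
Here n₂/n₁ = 1.457/1.938 = 0.7518, and Brewster's law gives tan θ_B = n₂/n₁.
So θ_B = arctan 0.7518 = 36.94°.

θ_B ≈ 36.94°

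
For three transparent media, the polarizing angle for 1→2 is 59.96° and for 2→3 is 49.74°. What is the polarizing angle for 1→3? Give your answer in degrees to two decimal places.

tan θ_B(1→2) = n₂/n₁ = tan 59.96° = 1.7293.
tan θ_B(2→3) = n₃/n₂ = tan 49.74° = 1.1808.
n₃/n₁ = 2.0420. Then tan θ_B(1→3) = n₃/n₁, so θ_B(1→3) = arctan(2.0420) = 63.91°.

θ_B ≈ 63.91°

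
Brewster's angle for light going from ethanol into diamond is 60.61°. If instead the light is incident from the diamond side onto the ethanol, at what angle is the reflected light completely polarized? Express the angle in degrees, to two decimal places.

θ_B' ≈ 29.39°

The two Brewster angles are complementary: θ_B' = 90° − θ_B = 90° − 60.61° = 29.39°.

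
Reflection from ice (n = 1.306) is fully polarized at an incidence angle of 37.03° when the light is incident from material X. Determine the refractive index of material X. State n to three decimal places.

Brewster's law: tan θ_B = n₂/n₁ (light incident in material X, refracted into ice).
n₁ = n₂ / tan θ_B = 1.306 / tan 37.03° = 1.731.

n ≈ 1.731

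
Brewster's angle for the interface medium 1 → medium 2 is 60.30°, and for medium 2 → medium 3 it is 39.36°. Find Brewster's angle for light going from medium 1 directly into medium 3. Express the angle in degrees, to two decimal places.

θ_B ≈ 55.19°

Each Brewster angle gives a ratio: n₂/n₁ = tan 60.30° = 1.7532, n₃/n₂ = tan 39.36° = 0.8202.
So n₃/n₁ = (n₂/n₁)(n₃/n₂) = 1.7532 × 0.8202 = 1.4380.
θ_B(1→3) = arctan(1.4380) = 55.19°.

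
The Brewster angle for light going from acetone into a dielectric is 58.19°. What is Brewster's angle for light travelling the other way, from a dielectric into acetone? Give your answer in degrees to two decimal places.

The two Brewster angles are complementary: θ_B' = 90° − θ_B = 90° − 58.19° = 31.81°.

θ_B' ≈ 31.81°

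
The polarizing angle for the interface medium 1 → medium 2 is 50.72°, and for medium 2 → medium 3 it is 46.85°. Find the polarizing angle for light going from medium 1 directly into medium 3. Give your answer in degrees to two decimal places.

θ_B ≈ 52.52°

n₂/n₁ = tan 50.72° = 1.2226 and n₃/n₂ = tan 46.85° = 1.0668.
Multiplying, n₃/n₁ = 1.2226 × 1.0668 = 1.3042, and θ_B(1→3) = arctan 1.3042 = 52.52°.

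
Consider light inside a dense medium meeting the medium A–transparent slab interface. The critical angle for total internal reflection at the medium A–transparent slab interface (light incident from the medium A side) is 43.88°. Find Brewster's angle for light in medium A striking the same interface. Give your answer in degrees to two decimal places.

θ_B ≈ 34.73°

n₂/n₁ = sin θ_c = sin 43.88° = 0.6932.
tan θ_B equals the same ratio, so θ_B = arctan(0.6932) = 34.73°.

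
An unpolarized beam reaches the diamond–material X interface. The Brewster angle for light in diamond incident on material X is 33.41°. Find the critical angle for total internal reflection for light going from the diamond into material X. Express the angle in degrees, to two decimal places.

θ_c ≈ 41.27°

From Brewster, n₂/n₁ = tan θ_B = tan 33.41° = 0.6596.
Then sin θ_c = n₂/n₁ = 0.6596, so θ_c = arcsin 0.6596 = 41.27°.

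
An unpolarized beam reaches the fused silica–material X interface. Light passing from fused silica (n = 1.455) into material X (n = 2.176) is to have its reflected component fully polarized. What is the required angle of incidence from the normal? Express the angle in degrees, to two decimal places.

tan θ_B = n₂/n₁ = 2.176/1.455 = 1.4955.
So θ_B = arctan 1.4955 = 56.23°.

θ_B ≈ 56.23°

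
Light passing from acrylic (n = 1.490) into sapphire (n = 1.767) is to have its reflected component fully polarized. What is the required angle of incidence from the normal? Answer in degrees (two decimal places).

Here n₂/n₁ = 1.767/1.490 = 1.1859, and Brewster's law gives tan θ_B = n₂/n₁. Taking the arctangent, θ_B = 49.86°.

θ_B ≈ 49.86°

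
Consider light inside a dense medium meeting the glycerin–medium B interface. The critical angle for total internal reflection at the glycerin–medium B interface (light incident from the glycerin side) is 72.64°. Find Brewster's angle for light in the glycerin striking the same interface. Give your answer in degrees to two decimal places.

At the critical angle sin θ_c = n₂/n₁, giving n₂/n₁ = sin 72.64° = 0.9544.
Then tan θ_B = n₂/n₁ = 0.9544, so θ_B = arctan 0.9544 = 43.66°.

θ_B ≈ 43.66°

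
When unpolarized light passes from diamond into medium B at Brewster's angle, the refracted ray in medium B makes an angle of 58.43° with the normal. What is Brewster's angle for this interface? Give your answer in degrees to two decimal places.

Since the reflected and refracted rays are at right angles at the polarizing angle, θ_B + θ_t = 90°.
So θ_B = 90° − θ_t = 90° − 58.43° = 31.57°.

θ_B ≈ 31.57°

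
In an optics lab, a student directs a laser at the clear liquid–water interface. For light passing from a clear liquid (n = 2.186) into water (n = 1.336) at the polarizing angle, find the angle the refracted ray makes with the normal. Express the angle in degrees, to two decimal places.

θ_B = arctan(n₂/n₁) = arctan(1.336/2.186) = 31.43°.
The refracted ray is perpendicular to the reflected ray, so θ_t = 90° − θ_B = 58.57°.

θ_t ≈ 58.57°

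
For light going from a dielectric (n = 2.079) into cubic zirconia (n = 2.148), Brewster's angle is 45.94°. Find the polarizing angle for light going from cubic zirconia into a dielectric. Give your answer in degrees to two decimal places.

tan θ_B' = n₁/n₂ = 1/tan θ_B, so θ_B' = 90° − θ_B.
θ_B' = 90° − 45.94° = 44.06°.

θ_B' ≈ 44.06°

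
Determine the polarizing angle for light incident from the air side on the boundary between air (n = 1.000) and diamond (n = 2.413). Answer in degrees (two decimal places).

θ_B ≈ 67.49°

The reflected p-component vanishes when tan θ_B = n₂/n₁.
tan θ_B = n₂/n₁ = 2.413/1.000 = 2.4130.
So θ_B = arctan 2.4130 = 67.49°.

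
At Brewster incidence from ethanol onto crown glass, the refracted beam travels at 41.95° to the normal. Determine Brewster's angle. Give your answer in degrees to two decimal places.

At Brewster's angle the reflected and refracted rays are perpendicular, so θ_B + θ_t = 90°.
So θ_B = 90° − θ_t = 90° − 41.95° = 48.05°.

θ_B ≈ 48.05°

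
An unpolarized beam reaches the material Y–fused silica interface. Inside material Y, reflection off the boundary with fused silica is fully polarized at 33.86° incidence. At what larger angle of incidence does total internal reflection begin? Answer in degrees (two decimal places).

θ_c ≈ 42.14°

From Brewster, n₂/n₁ = tan θ_B = tan 33.86° = 0.6710.
Then sin θ_c = n₂/n₁ = 0.6710, so θ_c = arcsin 0.6710 = 42.14°.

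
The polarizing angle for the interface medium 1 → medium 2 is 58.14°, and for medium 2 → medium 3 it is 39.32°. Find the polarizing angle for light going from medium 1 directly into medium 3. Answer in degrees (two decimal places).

θ_B ≈ 52.81°

Each Brewster angle gives a ratio: n₂/n₁ = tan 58.14° = 1.6091, n₃/n₂ = tan 39.32° = 0.8191.
Multiplying, n₃/n₁ = 1.6091 × 0.8191 = 1.3179, and θ_B(1→3) = arctan 1.3179 = 52.81°.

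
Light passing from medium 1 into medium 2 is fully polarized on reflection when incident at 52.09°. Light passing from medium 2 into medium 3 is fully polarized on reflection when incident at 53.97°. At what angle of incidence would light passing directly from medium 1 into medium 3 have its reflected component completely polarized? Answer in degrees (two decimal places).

θ_B ≈ 60.47°

n₂/n₁ = tan 52.09° = 1.2841 and n₃/n₂ = tan 53.97° = 1.3749.
Multiplying, n₃/n₁ = 1.2841 × 1.3749 = 1.7655, and θ_B(1→3) = arctan 1.7655 = 60.47°.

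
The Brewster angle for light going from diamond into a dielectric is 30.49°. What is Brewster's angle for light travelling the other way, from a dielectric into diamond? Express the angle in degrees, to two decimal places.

Reversing the direction swaps n₁ and n₂, so tan θ_B' = 1/tan θ_B and θ_B' = 90° − θ_B.
Hence θ_B' = 90° − 30.49° = 59.51°.

θ_B' ≈ 59.51°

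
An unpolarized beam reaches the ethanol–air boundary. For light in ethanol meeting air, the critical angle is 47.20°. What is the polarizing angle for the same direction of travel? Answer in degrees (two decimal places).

θ_B ≈ 36.27°

At the critical angle sin θ_c = n₂/n₁, giving n₂/n₁ = sin 47.20° = 0.7337.
Then tan θ_B = n₂/n₁ = 0.7337, so θ_B = arctan 0.7337 = 36.27°.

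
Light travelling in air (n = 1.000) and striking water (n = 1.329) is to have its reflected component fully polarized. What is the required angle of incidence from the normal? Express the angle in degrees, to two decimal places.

tan θ_B = n₂/n₁ = 1.329/1.000 = 1.3290. Taking the arctangent, θ_B = 53.04°.

θ_B ≈ 53.04°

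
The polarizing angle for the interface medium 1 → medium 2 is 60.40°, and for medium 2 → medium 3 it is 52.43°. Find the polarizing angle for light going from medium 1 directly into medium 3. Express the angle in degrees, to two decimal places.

Each Brewster angle gives a ratio: n₂/n₁ = tan 60.40° = 1.7603, n₃/n₂ = tan 52.43° = 1.2999.
So n₃/n₁ = (n₂/n₁)(n₃/n₂) = 1.7603 × 1.2999 = 2.2883.
θ_B(1→3) = arctan(2.2883) = 66.39°.

θ_B ≈ 66.39°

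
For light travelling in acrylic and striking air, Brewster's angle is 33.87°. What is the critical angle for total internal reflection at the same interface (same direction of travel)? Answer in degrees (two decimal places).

θ_c ≈ 42.16°

From Brewster, n₂/n₁ = tan θ_B = tan 33.87° = 0.6712.
Then sin θ_c = n₂/n₁ = 0.6712, so θ_c = arcsin 0.6712 = 42.16°.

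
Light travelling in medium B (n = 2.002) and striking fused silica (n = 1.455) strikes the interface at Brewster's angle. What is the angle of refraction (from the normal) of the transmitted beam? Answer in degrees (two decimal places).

θ_t ≈ 53.99°

tan θ_B = n₂/n₁ = 1.455/2.002 = 0.7268, so θ_B = 36.01°.
At Brewster's angle the reflected and refracted rays are perpendicular, so θ_t = 90° − θ_B = 90° − 36.01° = 53.99°.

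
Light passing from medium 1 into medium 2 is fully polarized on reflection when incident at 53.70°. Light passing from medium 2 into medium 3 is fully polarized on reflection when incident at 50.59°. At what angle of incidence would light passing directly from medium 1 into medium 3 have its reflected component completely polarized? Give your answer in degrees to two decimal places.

θ_B ≈ 58.88°

Each Brewster angle gives a ratio: n₂/n₁ = tan 53.70° = 1.3613, n₃/n₂ = tan 50.59° = 1.2170.
n₃/n₁ = 1.6567. Then tan θ_B(1→3) = n₃/n₁, so θ_B(1→3) = arctan(1.6567) = 58.88°.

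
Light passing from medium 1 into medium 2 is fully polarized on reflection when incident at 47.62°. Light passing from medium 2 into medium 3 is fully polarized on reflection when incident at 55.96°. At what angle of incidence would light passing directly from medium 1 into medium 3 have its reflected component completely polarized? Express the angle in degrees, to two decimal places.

tan θ_B(1→2) = n₂/n₁ = tan 47.62° = 1.0959.
tan θ_B(2→3) = n₃/n₂ = tan 55.96° = 1.4803.
So n₃/n₁ = (n₂/n₁)(n₃/n₂) = 1.0959 × 1.4803 = 1.6223.
θ_B(1→3) = arctan(1.6223) = 58.35°.

θ_B ≈ 58.35°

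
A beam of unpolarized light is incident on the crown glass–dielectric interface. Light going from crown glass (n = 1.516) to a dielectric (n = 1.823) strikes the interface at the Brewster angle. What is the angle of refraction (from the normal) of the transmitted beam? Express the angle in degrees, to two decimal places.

First find Brewster's angle: tan θ_B = 1.823/1.516 = 1.2025, giving θ_B = 50.25°.
The refracted ray is perpendicular to the reflected ray, so θ_t = 90° − θ_B = 39.75°.

θ_t ≈ 39.75°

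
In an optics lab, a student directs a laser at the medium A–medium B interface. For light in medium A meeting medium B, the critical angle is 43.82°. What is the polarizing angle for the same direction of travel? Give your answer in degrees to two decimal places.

At the critical angle sin θ_c = n₂/n₁, giving n₂/n₁ = sin 43.82° = 0.6924.
Then tan θ_B = n₂/n₁ = 0.6924, so θ_B = arctan 0.6924 = 34.70°.

θ_B ≈ 34.70°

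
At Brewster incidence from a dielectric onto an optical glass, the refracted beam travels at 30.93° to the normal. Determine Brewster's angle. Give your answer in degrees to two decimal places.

θ_B ≈ 59.07°

At Brewster's angle the reflected and refracted rays are perpendicular, so θ_B + θ_t = 90°.
So θ_B = 90° − θ_t = 90° − 30.93° = 59.07°.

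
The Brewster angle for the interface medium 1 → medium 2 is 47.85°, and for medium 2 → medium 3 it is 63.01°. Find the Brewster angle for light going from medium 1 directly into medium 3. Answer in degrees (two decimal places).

θ_B ≈ 65.25°

tan θ_B(1→2) = n₂/n₁ = tan 47.85° = 1.1048.
tan θ_B(2→3) = n₃/n₂ = tan 63.01° = 1.9635.
n₃/n₁ = 2.1692. Then tan θ_B(1→3) = n₃/n₁, so θ_B(1→3) = arctan(2.1692) = 65.25°.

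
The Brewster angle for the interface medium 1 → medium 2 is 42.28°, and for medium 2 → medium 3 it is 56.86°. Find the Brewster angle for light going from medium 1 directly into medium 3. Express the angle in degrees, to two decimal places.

θ_B ≈ 54.32°

Each Brewster angle gives a ratio: n₂/n₁ = tan 42.28° = 0.9093, n₃/n₂ = tan 56.86° = 1.5317.
n₃/n₁ = 1.3927. Then tan θ_B(1→3) = n₃/n₁, so θ_B(1→3) = arctan(1.3927) = 54.32°.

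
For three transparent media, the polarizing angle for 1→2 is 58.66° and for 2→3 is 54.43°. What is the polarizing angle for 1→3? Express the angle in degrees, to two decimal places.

θ_B ≈ 66.47°

tan θ_B(1→2) = n₂/n₁ = tan 58.66° = 1.6421.
tan θ_B(2→3) = n₃/n₂ = tan 54.43° = 1.3983.
Multiplying, n₃/n₁ = 1.6421 × 1.3983 = 2.2962, and θ_B(1→3) = arctan 2.2962 = 66.47°.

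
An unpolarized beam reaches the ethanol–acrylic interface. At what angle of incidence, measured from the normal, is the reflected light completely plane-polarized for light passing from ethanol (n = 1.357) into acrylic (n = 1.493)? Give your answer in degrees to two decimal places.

tan θ_B = n₂/n₁ = 1.493/1.357 = 1.1002.
θ_B = arctan(1.1002) = 47.73°.

θ_B ≈ 47.73°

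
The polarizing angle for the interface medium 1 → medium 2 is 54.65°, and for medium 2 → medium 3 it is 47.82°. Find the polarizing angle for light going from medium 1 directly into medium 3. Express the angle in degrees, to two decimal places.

θ_B ≈ 57.27°

tan θ_B(1→2) = n₂/n₁ = tan 54.65° = 1.4097.
tan θ_B(2→3) = n₃/n₂ = tan 47.82° = 1.1036.
n₃/n₁ = 1.5558. Then tan θ_B(1→3) = n₃/n₁, so θ_B(1→3) = arctan(1.5558) = 57.27°.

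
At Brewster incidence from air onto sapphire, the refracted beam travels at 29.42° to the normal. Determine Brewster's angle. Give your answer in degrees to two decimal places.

θ_B ≈ 60.58°

Brewster's condition makes the reflected and refracted beams perpendicular: θ_B + θ_t = 90°.
So θ_B = 90° − θ_t = 90° − 29.42° = 60.58°.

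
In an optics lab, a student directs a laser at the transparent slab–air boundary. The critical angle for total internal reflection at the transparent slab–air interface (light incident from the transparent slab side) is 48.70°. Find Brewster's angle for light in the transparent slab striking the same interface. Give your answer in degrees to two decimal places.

θ_B ≈ 36.92°

n₂/n₁ = sin θ_c = sin 48.70° = 0.7513.
tan θ_B equals the same ratio, so θ_B = arctan(0.7513) = 36.92°.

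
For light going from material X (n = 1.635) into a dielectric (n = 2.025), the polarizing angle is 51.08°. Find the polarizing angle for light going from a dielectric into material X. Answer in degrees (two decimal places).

θ_B' ≈ 38.92°

The two Brewster angles are complementary: θ_B' = 90° − θ_B = 90° − 51.08° = 38.92°.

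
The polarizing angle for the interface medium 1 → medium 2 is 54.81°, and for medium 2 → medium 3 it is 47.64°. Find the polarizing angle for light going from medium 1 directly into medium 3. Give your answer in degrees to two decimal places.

Each Brewster angle gives a ratio: n₂/n₁ = tan 54.81° = 1.4181, n₃/n₂ = tan 47.64° = 1.0967.
n₃/n₁ = 1.5552. Then tan θ_B(1→3) = n₃/n₁, so θ_B(1→3) = arctan(1.5552) = 57.26°.

θ_B ≈ 57.26°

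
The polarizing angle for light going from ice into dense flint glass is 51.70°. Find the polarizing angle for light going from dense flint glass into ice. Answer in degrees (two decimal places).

θ_B' ≈ 38.30°

tan θ_B' = n₁/n₂ = 1/tan θ_B, so θ_B' = 90° − θ_B.
θ_B' = 90° − 51.70° = 38.30°.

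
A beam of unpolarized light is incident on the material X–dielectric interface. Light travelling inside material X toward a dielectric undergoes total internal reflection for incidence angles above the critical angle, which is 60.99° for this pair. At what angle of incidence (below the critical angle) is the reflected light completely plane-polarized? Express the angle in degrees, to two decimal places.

θ_B ≈ 41.17°

At the critical angle sin θ_c = n₂/n₁, giving n₂/n₁ = sin 60.99° = 0.8745.
Then tan θ_B = n₂/n₁ = 0.8745, so θ_B = arctan 0.8745 = 41.17°.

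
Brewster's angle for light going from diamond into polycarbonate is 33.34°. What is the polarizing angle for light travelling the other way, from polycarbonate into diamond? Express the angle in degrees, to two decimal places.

θ_B' ≈ 56.66°

The two Brewster angles are complementary: θ_B' = 90° − θ_B = 90° − 33.34° = 56.66°.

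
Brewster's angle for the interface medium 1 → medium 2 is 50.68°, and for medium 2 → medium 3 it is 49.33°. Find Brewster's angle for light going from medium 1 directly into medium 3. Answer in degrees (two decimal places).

θ_B ≈ 54.86°

Each Brewster angle gives a ratio: n₂/n₁ = tan 50.68° = 1.2209, n₃/n₂ = tan 49.33° = 1.1638.
So n₃/n₁ = (n₂/n₁)(n₃/n₂) = 1.2209 × 1.1638 = 1.4209.
θ_B(1→3) = arctan(1.4209) = 54.86°.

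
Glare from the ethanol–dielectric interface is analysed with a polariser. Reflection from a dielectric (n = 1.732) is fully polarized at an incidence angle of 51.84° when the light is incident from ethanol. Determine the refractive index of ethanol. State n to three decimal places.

n ≈ 1.361

Brewster's law: tan θ_B = n₂/n₁ (light incident in ethanol, refracted into a dielectric).
n₁ = n₂ / tan θ_B = 1.732 / tan 51.84° = 1.361.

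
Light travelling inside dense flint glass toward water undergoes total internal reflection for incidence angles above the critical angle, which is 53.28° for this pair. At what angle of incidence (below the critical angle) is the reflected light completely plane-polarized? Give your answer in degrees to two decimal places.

At the critical angle sin θ_c = n₂/n₁, giving n₂/n₁ = sin 53.28° = 0.8016.
Then tan θ_B = n₂/n₁ = 0.8016, so θ_B = arctan 0.8016 = 38.71°.

θ_B ≈ 38.71°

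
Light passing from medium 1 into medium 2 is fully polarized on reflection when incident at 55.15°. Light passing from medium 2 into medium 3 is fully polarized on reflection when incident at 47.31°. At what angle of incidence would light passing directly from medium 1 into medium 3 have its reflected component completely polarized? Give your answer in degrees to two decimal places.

θ_B ≈ 57.29°

n₂/n₁ = tan 55.15° = 1.4361 and n₃/n₂ = tan 47.31° = 1.0841.
So n₃/n₁ = (n₂/n₁)(n₃/n₂) = 1.4361 × 1.0841 = 1.5569.
θ_B(1→3) = arctan(1.5569) = 57.29°.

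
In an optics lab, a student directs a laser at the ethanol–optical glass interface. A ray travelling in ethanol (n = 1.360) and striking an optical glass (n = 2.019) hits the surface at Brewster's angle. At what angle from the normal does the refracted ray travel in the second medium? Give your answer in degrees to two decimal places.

θ_t ≈ 33.96°

First find Brewster's angle: tan θ_B = 2.019/1.360 = 1.4846, giving θ_B = 56.04°.
At Brewster's angle the reflected and refracted rays are perpendicular, so θ_t = 90° − θ_B = 90° − 56.04° = 33.96°.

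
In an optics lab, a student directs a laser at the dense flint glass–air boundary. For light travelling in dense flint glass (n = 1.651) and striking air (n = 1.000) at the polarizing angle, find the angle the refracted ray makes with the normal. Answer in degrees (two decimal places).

θ_B = arctan(n₂/n₁) = arctan(1.000/1.651) = 31.20°.
The refracted ray is perpendicular to the reflected ray, so θ_t = 90° − θ_B = 58.80°.

θ_t ≈ 58.80°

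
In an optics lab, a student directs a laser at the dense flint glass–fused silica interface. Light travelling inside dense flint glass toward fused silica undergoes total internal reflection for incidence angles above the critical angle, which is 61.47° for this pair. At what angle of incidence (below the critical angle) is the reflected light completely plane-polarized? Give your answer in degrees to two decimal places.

n₂/n₁ = sin θ_c = sin 61.47° = 0.8786.
tan θ_B equals the same ratio, so θ_B = arctan(0.8786) = 41.30°.

θ_B ≈ 41.30°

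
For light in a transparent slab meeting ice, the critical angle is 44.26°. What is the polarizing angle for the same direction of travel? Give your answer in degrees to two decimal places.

θ_B ≈ 34.91°

At the critical angle sin θ_c = n₂/n₁, giving n₂/n₁ = sin 44.26° = 0.6979.
Then tan θ_B = n₂/n₁ = 0.6979, so θ_B = arctan 0.6979 = 34.91°.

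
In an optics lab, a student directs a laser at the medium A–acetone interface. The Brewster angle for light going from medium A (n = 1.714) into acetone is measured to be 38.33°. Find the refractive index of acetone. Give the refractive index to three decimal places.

Full polarization of the reflected beam means tan θ_B = n₂/n₁, where n₁ is the incident medium (medium A).
n₂ = n₁ tan θ_B = 1.714 × tan 38.33° = 1.355.

n ≈ 1.355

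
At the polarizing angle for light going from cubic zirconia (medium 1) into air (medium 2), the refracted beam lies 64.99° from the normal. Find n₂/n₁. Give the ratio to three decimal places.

θ_B + θ_t = 90°, so θ_B = 90° − 64.99° = 25.01°.
Then n₂/n₁ = tan θ_B = tan 25.01° = 0.467.

n₂/n₁ ≈ 0.467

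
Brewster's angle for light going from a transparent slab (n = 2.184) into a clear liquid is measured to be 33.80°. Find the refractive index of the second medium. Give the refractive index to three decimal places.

n ≈ 1.462

Brewster's law: tan θ_B = n₂/n₁ (light incident in a transparent slab, refracted into a clear liquid).
n₂ = n₁ tan θ_B = 2.184 × tan 33.80° = 1.462.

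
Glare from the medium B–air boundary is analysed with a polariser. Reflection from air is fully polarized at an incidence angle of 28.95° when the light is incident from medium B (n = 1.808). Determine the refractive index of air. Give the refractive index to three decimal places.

n ≈ 1.000

Brewster's law: tan θ_B = n₂/n₁ (light incident in medium B, refracted into air).
n₂ = n₁ tan θ_B = 1.808 × tan 28.95° = 1.000.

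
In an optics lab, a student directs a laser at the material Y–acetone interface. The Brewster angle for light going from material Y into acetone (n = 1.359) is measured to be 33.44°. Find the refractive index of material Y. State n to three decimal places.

Brewster's law: tan θ_B = n₂/n₁ (light incident in material Y, refracted into acetone).
n₁ = n₂ / tan θ_B = 1.359 / tan 33.44° = 2.058.

n ≈ 2.058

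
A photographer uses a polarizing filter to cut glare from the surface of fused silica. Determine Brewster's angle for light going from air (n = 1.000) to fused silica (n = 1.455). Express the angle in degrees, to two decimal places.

θ_B ≈ 55.50°

Here n₂/n₁ = 1.455/1.000 = 1.4550, and Brewster's law gives tan θ_B = n₂/n₁.
So θ_B = arctan 1.4550 = 55.50°.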